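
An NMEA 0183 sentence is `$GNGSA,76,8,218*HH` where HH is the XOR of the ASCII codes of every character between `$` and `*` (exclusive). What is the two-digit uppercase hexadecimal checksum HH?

XOR the ASCII codes of the payload characters:
  'G' = 0x47 → acc = 0x47
  'N' = 0x4E → acc = 0x09
  'G' = 0x47 → acc = 0x4E
  'S' = 0x53 → acc = 0x1D
  'A' = 0x41 → acc = 0x5C
  ',' = 0x2C → acc = 0x70
  '7' = 0x37 → acc = 0x47
  '6' = 0x36 → acc = 0x71
  ',' = 0x2C → acc = 0x5D
  '8' = 0x38 → acc = 0x65
  ',' = 0x2C → acc = 0x49
  '2' = 0x32 → acc = 0x7B
  '1' = 0x31 → acc = 0x4A
  '8' = 0x38 → acc = 0x72
Checksum = 0x72.

72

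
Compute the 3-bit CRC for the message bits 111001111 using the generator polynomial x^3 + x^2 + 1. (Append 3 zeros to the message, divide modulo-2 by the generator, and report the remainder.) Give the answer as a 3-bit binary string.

001

Append 3 zeros: 111001111000. Divide by 1101 (XOR where the leading bit is 1):
  pos 0: 1110 XOR 1101 = 0011
  pos 2: 1101 XOR 1101 = 0000
  pos 6: 1110 XOR 1101 = 0011
  pos 8: 1100 XOR 1101 = 0001
Remainder (last 3 bits) = 001. This is the CRC / FCS.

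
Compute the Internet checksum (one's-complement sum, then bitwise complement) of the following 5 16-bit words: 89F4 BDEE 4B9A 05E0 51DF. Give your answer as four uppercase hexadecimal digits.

One's-complement addition (fold any carry out of bit 15 back into bit 0):
  0x89F4 + 0xBDEE = 0x147E2 → wrap carry → 0x47E3
  0x47E3 + 0x4B9A = 0x0937D
  0x937D + 0x05E0 = 0x0995D
  0x995D + 0x51DF = 0x0EB3C
One's-complement sum = 0xEB3C.
Checksum = ~0xEB3C & 0xFFFF = 0x14C3.

14C3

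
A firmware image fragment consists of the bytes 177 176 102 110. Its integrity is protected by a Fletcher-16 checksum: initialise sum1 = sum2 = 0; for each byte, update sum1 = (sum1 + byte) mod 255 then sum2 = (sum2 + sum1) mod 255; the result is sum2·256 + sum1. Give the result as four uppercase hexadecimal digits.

1437

Running sums (mod 255):
  after byte 0 (177): sum1=177, sum2=177
  after byte 1 (176): sum1=98, sum2=20
  after byte 2 (102): sum1=200, sum2=220
  after byte 3 (110): sum1=55, sum2=20
Checksum = sum2·256 + sum1 = 20·256 + 55 = 5175 = 0x1437.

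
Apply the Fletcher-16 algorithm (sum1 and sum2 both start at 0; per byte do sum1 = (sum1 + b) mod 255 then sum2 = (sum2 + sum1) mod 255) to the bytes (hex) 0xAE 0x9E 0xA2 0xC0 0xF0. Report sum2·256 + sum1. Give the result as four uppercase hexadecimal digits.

Running sums (mod 255):
  after byte 0 (0xAE): sum1=174, sum2=174
  after byte 1 (0x9E): sum1=77, sum2=251
  after byte 2 (0xA2): sum1=239, sum2=235
  after byte 3 (0xC0): sum1=176, sum2=156
  after byte 4 (0xF0): sum1=161, sum2=62
Checksum = sum2·256 + sum1 = 62·256 + 161 = 16033 = 0x3EA1.

3EA1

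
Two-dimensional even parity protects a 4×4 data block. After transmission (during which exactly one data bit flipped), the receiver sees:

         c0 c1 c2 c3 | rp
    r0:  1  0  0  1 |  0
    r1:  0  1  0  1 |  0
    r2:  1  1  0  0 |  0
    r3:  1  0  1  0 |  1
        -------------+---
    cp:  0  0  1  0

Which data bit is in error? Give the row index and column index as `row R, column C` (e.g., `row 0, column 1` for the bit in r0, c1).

row 3, column 0

Recompute each row's even parity and compare to rp:
  r0: data parity 0, sent rp 0 → ok
  r1: data parity 0, sent rp 0 → ok
  r2: data parity 0, sent rp 0 → ok
  r3: data parity 0, sent rp 1 → mismatch
Recompute each column's even parity and compare to cp:
  c0: data parity 1, sent cp 0 → mismatch
  c1: data parity 0, sent cp 0 → ok
  c2: data parity 1, sent cp 1 → ok
  c3: data parity 0, sent cp 0 → ok
Exactly one row (r3) and one column (c0) fail → the flipped bit is at their intersection.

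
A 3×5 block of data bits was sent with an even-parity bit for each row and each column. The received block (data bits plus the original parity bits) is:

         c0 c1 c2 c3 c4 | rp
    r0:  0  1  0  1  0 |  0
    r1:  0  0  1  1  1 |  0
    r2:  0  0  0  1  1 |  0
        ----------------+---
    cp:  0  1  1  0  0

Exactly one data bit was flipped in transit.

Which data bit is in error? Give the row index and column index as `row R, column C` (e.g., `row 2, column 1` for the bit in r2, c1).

Recompute each row's even parity and compare to rp:
  r0: data parity 0, sent rp 0 → ok
  r1: data parity 1, sent rp 0 → mismatch
  r2: data parity 0, sent rp 0 → ok
Recompute each column's even parity and compare to cp:
  c0: data parity 0, sent cp 0 → ok
  c1: data parity 1, sent cp 1 → ok
  c2: data parity 1, sent cp 1 → ok
  c3: data parity 1, sent cp 0 → mismatch
  c4: data parity 0, sent cp 0 → ok
Exactly one row (r1) and one column (c3) fail → the flipped bit is at their intersection.

row 1, column 3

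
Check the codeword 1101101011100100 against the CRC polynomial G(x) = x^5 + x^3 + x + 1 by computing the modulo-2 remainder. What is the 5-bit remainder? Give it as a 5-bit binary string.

Modulo-2 division of 1101101011100100 by 101011:
  pos 0: 110110 XOR 101011 = 011101
  pos 1: 111011 XOR 101011 = 010000
  pos 2: 100000 XOR 101011 = 001011
  pos 4: 101111 XOR 101011 = 000100
  pos 7: 100100 XOR 101011 = 001111
  pos 9: 111110 XOR 101011 = 010101
  pos 10: 101010 XOR 101011 = 000001
Remainder = 00001 (nonzero — an error is detected).

00001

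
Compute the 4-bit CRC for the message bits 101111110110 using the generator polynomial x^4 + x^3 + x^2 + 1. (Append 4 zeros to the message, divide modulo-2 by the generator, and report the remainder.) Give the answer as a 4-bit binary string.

0001

Append 4 zeros: 1011111101100000. Divide by 11101 (XOR where the leading bit is 1):
  pos 0: 10111 XOR 11101 = 01010
  pos 1: 10101 XOR 11101 = 01000
  pos 2: 10001 XOR 11101 = 01100
  pos 3: 11001 XOR 11101 = 00100
  pos 5: 10001 XOR 11101 = 01100
  pos 6: 11001 XOR 11101 = 00100
  pos 8: 10000 XOR 11101 = 01101
  pos 9: 11010 XOR 11101 = 00111
  pos 11: 11100 XOR 11101 = 00001
Remainder (last 4 bits) = 0001. This is the CRC / FCS.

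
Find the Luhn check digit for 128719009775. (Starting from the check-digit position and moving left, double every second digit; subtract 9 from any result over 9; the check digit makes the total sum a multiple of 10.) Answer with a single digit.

Partial digits right→left: 5 7 7 9 0 0 9 1 7 8 2 1
Double every second digit counting from the check-digit position (so the 1st, 3rd, 5th, ... of the partial from the right).
  doubled (with −9 where >9): 1 5 0 9 5 4 → sum 24
  kept as-is: 7 9 0 1 8 1 → sum 26
Total = 24 + 26 = 50.
Check digit = (10 − (50 mod 10)) mod 10 = 0.

0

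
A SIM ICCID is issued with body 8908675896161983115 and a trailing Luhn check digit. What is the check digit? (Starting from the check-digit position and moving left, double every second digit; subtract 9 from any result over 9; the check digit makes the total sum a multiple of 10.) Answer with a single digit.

Partial digits right→left: 5 1 1 3 8 9 1 6 1 6 9 8 5 7 6 8 0 9 8
Double every second digit counting from the check-digit position (so the 1st, 3rd, 5th, ... of the partial from the right).
  doubled (with −9 where >9): 1 2 7 2 2 9 1 3 0 7 → sum 34
  kept as-is: 1 3 9 6 6 8 7 8 9 → sum 57
Total = 34 + 57 = 91.
Check digit = (10 − (91 mod 10)) mod 10 = 9.

9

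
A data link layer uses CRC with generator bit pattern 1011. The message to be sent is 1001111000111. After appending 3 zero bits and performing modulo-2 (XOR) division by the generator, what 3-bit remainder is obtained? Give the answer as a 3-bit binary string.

Append 3 zeros: 1001111000111000. Divide by 1011 (XOR where the leading bit is 1):
  pos 0: 1001 XOR 1011 = 0010
  pos 2: 1011 XOR 1011 = 0000
  pos 6: 1000 XOR 1011 = 0011
  pos 8: 1111 XOR 1011 = 0100
  pos 9: 1001 XOR 1011 = 0010
  pos 11: 1000 XOR 1011 = 0011
Remainder (last 3 bits) = 110. This is the CRC / FCS.

110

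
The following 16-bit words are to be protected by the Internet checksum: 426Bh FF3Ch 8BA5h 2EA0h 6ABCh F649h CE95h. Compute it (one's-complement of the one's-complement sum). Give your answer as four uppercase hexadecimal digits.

One's-complement addition (fold any carry out of bit 15 back into bit 0):
  0x426B + 0xFF3C = 0x141A7 → wrap carry → 0x41A8
  0x41A8 + 0x8BA5 = 0x0CD4D
  0xCD4D + 0x2EA0 = 0x0FBED
  0xFBED + 0x6ABC = 0x166A9 → wrap carry → 0x66AA
  0x66AA + 0xF649 = 0x15CF3 → wrap carry → 0x5CF4
  0x5CF4 + 0xCE95 = 0x12B89 → wrap carry → 0x2B8A
One's-complement sum = 0x2B8A.
Checksum = ~0x2B8A & 0xFFFF = 0xD475.

D475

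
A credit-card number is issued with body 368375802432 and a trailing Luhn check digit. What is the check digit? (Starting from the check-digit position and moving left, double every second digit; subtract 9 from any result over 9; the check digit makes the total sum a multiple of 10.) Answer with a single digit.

Partial digits right→left: 2 3 4 2 0 8 5 7 3 8 6 3
Double every second digit counting from the check-digit position (so the 1st, 3rd, 5th, ... of the partial from the right).
  doubled (with −9 where >9): 4 8 0 1 6 3 → sum 22
  kept as-is: 3 2 8 7 8 3 → sum 31
Total = 22 + 31 = 53.
Check digit = (10 − (53 mod 10)) mod 10 = 7.

7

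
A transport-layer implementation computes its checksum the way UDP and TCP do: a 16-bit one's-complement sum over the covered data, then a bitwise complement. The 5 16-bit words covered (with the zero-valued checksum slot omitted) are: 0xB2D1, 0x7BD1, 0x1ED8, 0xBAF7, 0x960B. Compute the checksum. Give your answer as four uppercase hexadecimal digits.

6181

One's-complement addition (fold any carry out of bit 15 back into bit 0):
  0xB2D1 + 0x7BD1 = 0x12EA2 → wrap carry → 0x2EA3
  0x2EA3 + 0x1ED8 = 0x04D7B
  0x4D7B + 0xBAF7 = 0x10872 → wrap carry → 0x0873
  0x0873 + 0x960B = 0x09E7E
One's-complement sum = 0x9E7E.
Checksum = ~0x9E7E & 0xFFFF = 0x6181.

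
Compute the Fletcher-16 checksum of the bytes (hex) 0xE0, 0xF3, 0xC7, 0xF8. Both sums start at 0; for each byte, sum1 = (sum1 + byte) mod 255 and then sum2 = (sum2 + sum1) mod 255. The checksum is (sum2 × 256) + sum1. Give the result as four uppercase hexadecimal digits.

Running sums (mod 255):
  after byte 0 (0xE0): sum1=224, sum2=224
  after byte 1 (0xF3): sum1=212, sum2=181
  after byte 2 (0xC7): sum1=156, sum2=82
  after byte 3 (0xF8): sum1=149, sum2=231
Checksum = sum2·256 + sum1 = 231·256 + 149 = 59285 = 0xE795.

E795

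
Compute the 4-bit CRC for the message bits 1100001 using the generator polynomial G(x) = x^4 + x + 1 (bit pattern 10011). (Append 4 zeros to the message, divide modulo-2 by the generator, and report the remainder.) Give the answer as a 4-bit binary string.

Append 4 zeros: 11000010000. Divide by 10011 (XOR where the leading bit is 1):
  pos 0: 11000 XOR 10011 = 01011
  pos 1: 10110 XOR 10011 = 00101
  pos 3: 10110 XOR 10011 = 00101
  pos 5: 10100 XOR 10011 = 00111
Remainder (last 4 bits) = 1110. This is the CRC / FCS.

1110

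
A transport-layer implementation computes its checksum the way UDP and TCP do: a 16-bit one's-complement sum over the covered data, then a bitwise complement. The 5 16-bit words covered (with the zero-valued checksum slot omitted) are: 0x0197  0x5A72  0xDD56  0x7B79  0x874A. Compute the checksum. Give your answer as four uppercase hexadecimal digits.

One's-complement addition (fold any carry out of bit 15 back into bit 0):
  0x0197 + 0x5A72 = 0x05C09
  0x5C09 + 0xDD56 = 0x1395F → wrap carry → 0x3960
  0x3960 + 0x7B79 = 0x0B4D9
  0xB4D9 + 0x874A = 0x13C23 → wrap carry → 0x3C24
One's-complement sum = 0x3C24.
Checksum = ~0x3C24 & 0xFFFF = 0xC3DB.

C3DB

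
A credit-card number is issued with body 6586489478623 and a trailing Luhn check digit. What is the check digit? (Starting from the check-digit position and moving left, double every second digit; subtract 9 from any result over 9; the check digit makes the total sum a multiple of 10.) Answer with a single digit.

Partial digits right→left: 3 2 6 8 7 4 9 8 4 6 8 5 6
Double every second digit counting from the check-digit position (so the 1st, 3rd, 5th, ... of the partial from the right).
  doubled (with −9 where >9): 6 3 5 9 8 7 3 → sum 41
  kept as-is: 2 8 4 8 6 5 → sum 33
Total = 41 + 33 = 74.
Check digit = (10 − (74 mod 10)) mod 10 = 6.

6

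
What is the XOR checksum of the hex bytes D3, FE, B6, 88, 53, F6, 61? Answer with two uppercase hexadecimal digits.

XOR the bytes together:
  start with 0xD3
  0xD3 ⊕ 0xFE = 0x2D
  0x2D ⊕ 0xB6 = 0x9B
  0x9B ⊕ 0x88 = 0x13
  0x13 ⊕ 0x53 = 0x40
  0x40 ⊕ 0xF6 = 0xB6
  0xB6 ⊕ 0x61 = 0xD7

D7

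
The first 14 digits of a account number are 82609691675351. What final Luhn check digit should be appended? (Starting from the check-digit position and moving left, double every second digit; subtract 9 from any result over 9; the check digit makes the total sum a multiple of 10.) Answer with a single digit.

0

Partial digits right→left: 1 5 3 5 7 6 1 9 6 9 0 6 2 8
Double every second digit counting from the check-digit position (so the 1st, 3rd, 5th, ... of the partial from the right).
  doubled (with −9 where >9): 2 6 5 2 3 0 4 → sum 22
  kept as-is: 5 5 6 9 9 6 8 → sum 48
Total = 22 + 48 = 70.
Check digit = (10 − (70 mod 10)) mod 10 = 0.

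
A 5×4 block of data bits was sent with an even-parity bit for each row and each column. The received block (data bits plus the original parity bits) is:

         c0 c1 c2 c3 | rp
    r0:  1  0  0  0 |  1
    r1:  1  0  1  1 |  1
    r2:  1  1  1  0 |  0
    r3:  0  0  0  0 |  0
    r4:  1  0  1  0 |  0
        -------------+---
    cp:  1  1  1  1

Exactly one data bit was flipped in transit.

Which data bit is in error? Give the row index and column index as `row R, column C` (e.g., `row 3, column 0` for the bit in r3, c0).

row 2, column 0

Recompute each row's even parity and compare to rp:
  r0: data parity 1, sent rp 1 → ok
  r1: data parity 1, sent rp 1 → ok
  r2: data parity 1, sent rp 0 → mismatch
  r3: data parity 0, sent rp 0 → ok
  r4: data parity 0, sent rp 0 → ok
Recompute each column's even parity and compare to cp:
  c0: data parity 0, sent cp 1 → mismatch
  c1: data parity 1, sent cp 1 → ok
  c2: data parity 1, sent cp 1 → ok
  c3: data parity 1, sent cp 1 → ok
Exactly one row (r2) and one column (c0) fail → the flipped bit is at their intersection.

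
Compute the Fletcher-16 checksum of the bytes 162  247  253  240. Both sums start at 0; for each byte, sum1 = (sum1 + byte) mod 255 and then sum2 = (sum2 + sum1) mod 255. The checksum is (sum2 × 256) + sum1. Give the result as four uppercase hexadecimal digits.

5F89

Running sums (mod 255):
  after byte 0 (162): sum1=162, sum2=162
  after byte 1 (247): sum1=154, sum2=61
  after byte 2 (253): sum1=152, sum2=213
  after byte 3 (240): sum1=137, sum2=95
Checksum = sum2·256 + sum1 = 95·256 + 137 = 24457 = 0x5F89.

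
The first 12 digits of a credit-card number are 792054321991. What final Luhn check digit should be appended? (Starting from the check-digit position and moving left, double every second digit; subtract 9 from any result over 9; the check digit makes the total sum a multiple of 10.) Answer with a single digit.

Partial digits right→left: 1 9 9 1 2 3 4 5 0 2 9 7
Double every second digit counting from the check-digit position (so the 1st, 3rd, 5th, ... of the partial from the right).
  doubled (with −9 where >9): 2 9 4 8 0 9 → sum 32
  kept as-is: 9 1 3 5 2 7 → sum 27
Total = 32 + 27 = 59.
Check digit = (10 − (59 mod 10)) mod 10 = 1.

1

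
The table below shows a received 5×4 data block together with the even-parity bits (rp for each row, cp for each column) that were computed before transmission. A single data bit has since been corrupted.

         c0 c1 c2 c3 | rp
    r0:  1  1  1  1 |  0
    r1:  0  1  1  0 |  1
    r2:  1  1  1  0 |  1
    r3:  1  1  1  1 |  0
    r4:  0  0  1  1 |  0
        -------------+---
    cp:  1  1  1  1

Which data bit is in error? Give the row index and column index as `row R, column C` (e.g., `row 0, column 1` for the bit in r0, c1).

row 1, column 1

Recompute each row's even parity and compare to rp:
  r0: data parity 0, sent rp 0 → ok
  r1: data parity 0, sent rp 1 → mismatch
  r2: data parity 1, sent rp 1 → ok
  r3: data parity 0, sent rp 0 → ok
  r4: data parity 0, sent rp 0 → ok
Recompute each column's even parity and compare to cp:
  c0: data parity 1, sent cp 1 → ok
  c1: data parity 0, sent cp 1 → mismatch
  c2: data parity 1, sent cp 1 → ok
  c3: data parity 1, sent cp 1 → ok
Exactly one row (r1) and one column (c1) fail → the flipped bit is at their intersection.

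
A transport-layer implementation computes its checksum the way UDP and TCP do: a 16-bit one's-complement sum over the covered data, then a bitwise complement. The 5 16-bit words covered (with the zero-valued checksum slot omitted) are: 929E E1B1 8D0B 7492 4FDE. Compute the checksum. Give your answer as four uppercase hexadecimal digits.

One's-complement addition (fold any carry out of bit 15 back into bit 0):
  0x929E + 0xE1B1 = 0x1744F → wrap carry → 0x7450
  0x7450 + 0x8D0B = 0x1015B → wrap carry → 0x015C
  0x015C + 0x7492 = 0x075EE
  0x75EE + 0x4FDE = 0x0C5CC
One's-complement sum = 0xC5CC.
Checksum = ~0xC5CC & 0xFFFF = 0x3A33.

3A33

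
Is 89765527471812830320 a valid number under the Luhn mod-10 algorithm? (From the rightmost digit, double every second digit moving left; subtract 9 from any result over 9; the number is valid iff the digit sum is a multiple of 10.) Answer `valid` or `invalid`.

From the right, keep odd positions and double even positions (subtract 9 from any doubled value over 9):
  doubled (positions 2,4,...): 4 0 7 2 2 8 4 1 5 7 → sum 40
  kept (positions 1,3,...): 0 3 3 2 8 7 7 5 6 9 → sum 50
Total = 90.
90 mod 10 = 0, so the number is valid.

valid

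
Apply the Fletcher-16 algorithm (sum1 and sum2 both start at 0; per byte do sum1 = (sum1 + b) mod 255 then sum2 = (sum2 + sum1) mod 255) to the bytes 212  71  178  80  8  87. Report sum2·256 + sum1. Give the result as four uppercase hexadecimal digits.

Running sums (mod 255):
  after byte 0 (212): sum1=212, sum2=212
  after byte 1 (71): sum1=28, sum2=240
  after byte 2 (178): sum1=206, sum2=191
  after byte 3 (80): sum1=31, sum2=222
  after byte 4 (8): sum1=39, sum2=6
  after byte 5 (87): sum1=126, sum2=132
Checksum = sum2·256 + sum1 = 132·256 + 126 = 33918 = 0x847E.

847E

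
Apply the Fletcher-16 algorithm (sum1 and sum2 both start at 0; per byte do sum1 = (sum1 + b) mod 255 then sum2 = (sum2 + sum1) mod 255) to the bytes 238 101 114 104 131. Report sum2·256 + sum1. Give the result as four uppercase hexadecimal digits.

Running sums (mod 255):
  after byte 0 (238): sum1=238, sum2=238
  after byte 1 (101): sum1=84, sum2=67
  after byte 2 (114): sum1=198, sum2=10
  after byte 3 (104): sum1=47, sum2=57
  after byte 4 (131): sum1=178, sum2=235
Checksum = sum2·256 + sum1 = 235·256 + 178 = 60338 = 0xEBB2.

EBB2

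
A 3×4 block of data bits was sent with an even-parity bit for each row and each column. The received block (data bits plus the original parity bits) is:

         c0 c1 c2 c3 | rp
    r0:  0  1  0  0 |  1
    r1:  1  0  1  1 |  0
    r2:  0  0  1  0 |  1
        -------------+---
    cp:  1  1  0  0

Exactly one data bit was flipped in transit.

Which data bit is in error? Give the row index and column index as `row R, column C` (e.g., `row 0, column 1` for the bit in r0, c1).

row 1, column 3

Recompute each row's even parity and compare to rp:
  r0: data parity 1, sent rp 1 → ok
  r1: data parity 1, sent rp 0 → mismatch
  r2: data parity 1, sent rp 1 → ok
Recompute each column's even parity and compare to cp:
  c0: data parity 1, sent cp 1 → ok
  c1: data parity 1, sent cp 1 → ok
  c2: data parity 0, sent cp 0 → ok
  c3: data parity 1, sent cp 0 → mismatch
Exactly one row (r1) and one column (c3) fail → the flipped bit is at their intersection.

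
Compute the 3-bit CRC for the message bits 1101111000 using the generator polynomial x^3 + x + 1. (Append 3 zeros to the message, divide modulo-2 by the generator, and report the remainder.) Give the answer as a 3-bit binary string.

011

Append 3 zeros: 1101111000000. Divide by 1011 (XOR where the leading bit is 1):
  pos 0: 1101 XOR 1011 = 0110
  pos 1: 1101 XOR 1011 = 0110
  pos 2: 1101 XOR 1011 = 0110
  pos 3: 1101 XOR 1011 = 0110
  pos 4: 1100 XOR 1011 = 0111
  pos 5: 1110 XOR 1011 = 0101
  pos 6: 1010 XOR 1011 = 0001
  pos 9: 1000 XOR 1011 = 0011
Remainder (last 3 bits) = 011. This is the CRC / FCS.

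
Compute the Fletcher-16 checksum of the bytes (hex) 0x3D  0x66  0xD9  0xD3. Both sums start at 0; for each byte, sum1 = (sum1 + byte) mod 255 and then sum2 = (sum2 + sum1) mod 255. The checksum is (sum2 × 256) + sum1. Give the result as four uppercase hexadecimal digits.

AF51

Running sums (mod 255):
  after byte 0 (0x3D): sum1=61, sum2=61
  after byte 1 (0x66): sum1=163, sum2=224
  after byte 2 (0xD9): sum1=125, sum2=94
  after byte 3 (0xD3): sum1=81, sum2=175
Checksum = sum2·256 + sum1 = 175·256 + 81 = 44881 = 0xAF51.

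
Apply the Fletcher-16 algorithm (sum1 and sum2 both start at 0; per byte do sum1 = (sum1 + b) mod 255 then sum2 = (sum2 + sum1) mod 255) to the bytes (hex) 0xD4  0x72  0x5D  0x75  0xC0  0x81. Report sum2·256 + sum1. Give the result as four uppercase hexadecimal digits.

Running sums (mod 255):
  after byte 0 (0xD4): sum1=212, sum2=212
  after byte 1 (0x72): sum1=71, sum2=28
  after byte 2 (0x5D): sum1=164, sum2=192
  after byte 3 (0x75): sum1=26, sum2=218
  after byte 4 (0xC0): sum1=218, sum2=181
  after byte 5 (0x81): sum1=92, sum2=18
Checksum = sum2·256 + sum1 = 18·256 + 92 = 4700 = 0x125C.

125C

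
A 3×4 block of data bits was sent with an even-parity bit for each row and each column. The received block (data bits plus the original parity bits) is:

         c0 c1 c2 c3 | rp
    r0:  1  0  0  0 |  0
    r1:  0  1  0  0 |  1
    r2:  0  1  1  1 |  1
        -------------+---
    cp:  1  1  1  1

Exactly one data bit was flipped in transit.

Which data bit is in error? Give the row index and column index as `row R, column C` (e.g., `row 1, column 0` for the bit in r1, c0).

Recompute each row's even parity and compare to rp:
  r0: data parity 1, sent rp 0 → mismatch
  r1: data parity 1, sent rp 1 → ok
  r2: data parity 1, sent rp 1 → ok
Recompute each column's even parity and compare to cp:
  c0: data parity 1, sent cp 1 → ok
  c1: data parity 0, sent cp 1 → mismatch
  c2: data parity 1, sent cp 1 → ok
  c3: data parity 1, sent cp 1 → ok
Exactly one row (r0) and one column (c1) fail → the flipped bit is at their intersection.

row 0, column 1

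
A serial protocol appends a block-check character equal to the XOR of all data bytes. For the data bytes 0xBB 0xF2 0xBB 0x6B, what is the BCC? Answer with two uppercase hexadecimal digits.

XOR the bytes together:
  start with 0xBB
  0xBB ⊕ 0xF2 = 0x49
  0x49 ⊕ 0xBB = 0xF2
  0xF2 ⊕ 0x6B = 0x99

99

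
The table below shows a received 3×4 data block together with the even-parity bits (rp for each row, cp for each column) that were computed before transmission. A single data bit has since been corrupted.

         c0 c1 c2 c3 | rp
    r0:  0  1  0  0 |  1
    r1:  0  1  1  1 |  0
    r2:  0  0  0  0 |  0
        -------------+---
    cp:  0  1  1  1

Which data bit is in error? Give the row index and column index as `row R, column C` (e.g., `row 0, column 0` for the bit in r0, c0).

Recompute each row's even parity and compare to rp:
  r0: data parity 1, sent rp 1 → ok
  r1: data parity 1, sent rp 0 → mismatch
  r2: data parity 0, sent rp 0 → ok
Recompute each column's even parity and compare to cp:
  c0: data parity 0, sent cp 0 → ok
  c1: data parity 0, sent cp 1 → mismatch
  c2: data parity 1, sent cp 1 → ok
  c3: data parity 1, sent cp 1 → ok
Exactly one row (r1) and one column (c1) fail → the flipped bit is at their intersection.

row 1, column 1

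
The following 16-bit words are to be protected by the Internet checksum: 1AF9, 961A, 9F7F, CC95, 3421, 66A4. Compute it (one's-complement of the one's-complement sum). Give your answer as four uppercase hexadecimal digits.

4811

One's-complement addition (fold any carry out of bit 15 back into bit 0):
  0x1AF9 + 0x961A = 0x0B113
  0xB113 + 0x9F7F = 0x15092 → wrap carry → 0x5093
  0x5093 + 0xCC95 = 0x11D28 → wrap carry → 0x1D29
  0x1D29 + 0x3421 = 0x0514A
  0x514A + 0x66A4 = 0x0B7EE
One's-complement sum = 0xB7EE.
Checksum = ~0xB7EE & 0xFFFF = 0x4811.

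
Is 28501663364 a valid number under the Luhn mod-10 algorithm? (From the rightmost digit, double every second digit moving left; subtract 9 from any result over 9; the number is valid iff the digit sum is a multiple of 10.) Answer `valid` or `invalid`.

From the right, keep odd positions and double even positions (subtract 9 from any doubled value over 9):
  doubled (positions 2,4,...): 3 6 3 0 7 → sum 19
  kept (positions 1,3,...): 4 3 6 1 5 2 → sum 21
Total = 40.
40 mod 10 = 0, so the number is valid.

valid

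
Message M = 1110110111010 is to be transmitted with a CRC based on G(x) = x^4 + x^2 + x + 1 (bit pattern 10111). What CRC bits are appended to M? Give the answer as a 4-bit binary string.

0111

Append 4 zeros: 11101101110100000. Divide by 10111 (XOR where the leading bit is 1):
  pos 0: 11101 XOR 10111 = 01010
  pos 1: 10101 XOR 10111 = 00010
  pos 4: 10011 XOR 10111 = 00100
  pos 6: 10010 XOR 10111 = 00101
  pos 8: 10110 XOR 10111 = 00001
  pos 12: 10000 XOR 10111 = 00111
Remainder (last 4 bits) = 0111. This is the CRC / FCS.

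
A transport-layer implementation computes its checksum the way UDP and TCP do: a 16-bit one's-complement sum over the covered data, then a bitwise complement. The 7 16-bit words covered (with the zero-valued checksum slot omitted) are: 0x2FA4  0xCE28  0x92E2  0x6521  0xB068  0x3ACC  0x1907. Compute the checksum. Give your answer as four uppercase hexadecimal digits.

One's-complement addition (fold any carry out of bit 15 back into bit 0):
  0x2FA4 + 0xCE28 = 0x0FDCC
  0xFDCC + 0x92E2 = 0x190AE → wrap carry → 0x90AF
  0x90AF + 0x6521 = 0x0F5D0
  0xF5D0 + 0xB068 = 0x1A638 → wrap carry → 0xA639
  0xA639 + 0x3ACC = 0x0E105
  0xE105 + 0x1907 = 0x0FA0C
One's-complement sum = 0xFA0C.
Checksum = ~0xFA0C & 0xFFFF = 0x05F3.

05F3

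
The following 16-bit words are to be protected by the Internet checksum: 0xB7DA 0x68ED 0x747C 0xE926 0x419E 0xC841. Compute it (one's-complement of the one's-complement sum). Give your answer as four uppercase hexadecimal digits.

77B4

One's-complement addition (fold any carry out of bit 15 back into bit 0):
  0xB7DA + 0x68ED = 0x120C7 → wrap carry → 0x20C8
  0x20C8 + 0x747C = 0x09544
  0x9544 + 0xE926 = 0x17E6A → wrap carry → 0x7E6B
  0x7E6B + 0x419E = 0x0C009
  0xC009 + 0xC841 = 0x1884A → wrap carry → 0x884B
One's-complement sum = 0x884B.
Checksum = ~0x884B & 0xFFFF = 0x77B4.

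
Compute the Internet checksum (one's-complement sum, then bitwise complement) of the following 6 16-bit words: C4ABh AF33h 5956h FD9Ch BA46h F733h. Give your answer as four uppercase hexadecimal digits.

One's-complement addition (fold any carry out of bit 15 back into bit 0):
  0xC4AB + 0xAF33 = 0x173DE → wrap carry → 0x73DF
  0x73DF + 0x5956 = 0x0CD35
  0xCD35 + 0xFD9C = 0x1CAD1 → wrap carry → 0xCAD2
  0xCAD2 + 0xBA46 = 0x18518 → wrap carry → 0x8519
  0x8519 + 0xF733 = 0x17C4C → wrap carry → 0x7C4D
One's-complement sum = 0x7C4D.
Checksum = ~0x7C4D & 0xFFFF = 0x83B2.

83B2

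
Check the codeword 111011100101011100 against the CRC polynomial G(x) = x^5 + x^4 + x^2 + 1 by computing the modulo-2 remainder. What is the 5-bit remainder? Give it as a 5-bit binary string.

Modulo-2 division of 111011100101011100 by 110101:
  pos 0: 111011 XOR 110101 = 001110
  pos 2: 111010 XOR 110101 = 001111
  pos 4: 111101 XOR 110101 = 001000
  pos 6: 100001 XOR 110101 = 010100
  pos 7: 101000 XOR 110101 = 011101
  pos 8: 111011 XOR 110101 = 001110
  pos 10: 111011 XOR 110101 = 001110
  pos 12: 111000 XOR 110101 = 001101
Remainder = 01101 (nonzero — an error is detected).

01101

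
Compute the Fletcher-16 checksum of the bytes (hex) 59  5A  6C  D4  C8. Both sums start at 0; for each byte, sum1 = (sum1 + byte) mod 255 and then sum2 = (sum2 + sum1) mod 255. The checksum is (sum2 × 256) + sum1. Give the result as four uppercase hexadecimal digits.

DFBD

Running sums (mod 255):
  after byte 0 (59): sum1=89, sum2=89
  after byte 1 (5A): sum1=179, sum2=13
  after byte 2 (6C): sum1=32, sum2=45
  after byte 3 (D4): sum1=244, sum2=34
  after byte 4 (C8): sum1=189, sum2=223
Checksum = sum2·256 + sum1 = 223·256 + 189 = 57277 = 0xDFBD.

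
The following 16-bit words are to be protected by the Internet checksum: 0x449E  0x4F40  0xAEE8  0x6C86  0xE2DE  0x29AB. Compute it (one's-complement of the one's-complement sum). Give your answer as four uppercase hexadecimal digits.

One's-complement addition (fold any carry out of bit 15 back into bit 0):
  0x449E + 0x4F40 = 0x093DE
  0x93DE + 0xAEE8 = 0x142C6 → wrap carry → 0x42C7
  0x42C7 + 0x6C86 = 0x0AF4D
  0xAF4D + 0xE2DE = 0x1922B → wrap carry → 0x922C
  0x922C + 0x29AB = 0x0BBD7
One's-complement sum = 0xBBD7.
Checksum = ~0xBBD7 & 0xFFFF = 0x4428.

4428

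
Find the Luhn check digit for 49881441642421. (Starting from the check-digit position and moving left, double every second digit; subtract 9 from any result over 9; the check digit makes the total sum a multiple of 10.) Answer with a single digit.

Partial digits right→left: 1 2 4 2 4 6 1 4 4 1 8 8 9 4
Double every second digit counting from the check-digit position (so the 1st, 3rd, 5th, ... of the partial from the right).
  doubled (with −9 where >9): 2 8 8 2 8 7 9 → sum 44
  kept as-is: 2 2 6 4 1 8 4 → sum 27
Total = 44 + 27 = 71.
Check digit = (10 − (71 mod 10)) mod 10 = 9.

9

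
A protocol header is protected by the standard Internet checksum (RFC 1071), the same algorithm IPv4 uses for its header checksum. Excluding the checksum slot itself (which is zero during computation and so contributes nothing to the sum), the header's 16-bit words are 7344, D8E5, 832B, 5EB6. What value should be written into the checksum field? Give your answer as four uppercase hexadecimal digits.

D1F3

One's-complement addition (fold any carry out of bit 15 back into bit 0):
  0x7344 + 0xD8E5 = 0x14C29 → wrap carry → 0x4C2A
  0x4C2A + 0x832B = 0x0CF55
  0xCF55 + 0x5EB6 = 0x12E0B → wrap carry → 0x2E0C
One's-complement sum = 0x2E0C.
Checksum = ~0x2E0C & 0xFFFF = 0xD1F3.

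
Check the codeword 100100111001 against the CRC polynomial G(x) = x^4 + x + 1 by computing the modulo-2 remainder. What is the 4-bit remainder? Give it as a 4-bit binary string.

0111

Modulo-2 division of 100100111001 by 10011:
  pos 0: 10010 XOR 10011 = 00001
  pos 4: 10111 XOR 10011 = 00100
  pos 6: 10000 XOR 10011 = 00011
Remainder = 0111 (nonzero — an error is detected).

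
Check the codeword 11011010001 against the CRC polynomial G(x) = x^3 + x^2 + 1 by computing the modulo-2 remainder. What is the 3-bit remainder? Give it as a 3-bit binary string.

Modulo-2 division of 11011010001 by 1101:
  pos 0: 1101 XOR 1101 = 0000
  pos 4: 1010 XOR 1101 = 0111
  pos 5: 1110 XOR 1101 = 0011
  pos 7: 1101 XOR 1101 = 0000
Remainder = 000 (zero — the frame passes the CRC check).

000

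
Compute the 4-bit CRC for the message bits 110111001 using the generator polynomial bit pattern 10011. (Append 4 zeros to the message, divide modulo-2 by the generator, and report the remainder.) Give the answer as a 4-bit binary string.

Append 4 zeros: 1101110010000. Divide by 10011 (XOR where the leading bit is 1):
  pos 0: 11011 XOR 10011 = 01000
  pos 1: 10001 XOR 10011 = 00010
  pos 4: 10001 XOR 10011 = 00010
  pos 7: 10000 XOR 10011 = 00011
Remainder (last 4 bits) = 0110. This is the CRC / FCS.

0110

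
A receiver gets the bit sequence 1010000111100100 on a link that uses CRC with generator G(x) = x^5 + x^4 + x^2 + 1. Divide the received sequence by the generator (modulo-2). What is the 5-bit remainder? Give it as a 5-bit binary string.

11111

Modulo-2 division of 1010000111100100 by 110101:
  pos 0: 101000 XOR 110101 = 011101
  pos 1: 111010 XOR 110101 = 001111
  pos 3: 111111 XOR 110101 = 001010
  pos 5: 101011 XOR 110101 = 011110
  pos 6: 111100 XOR 110101 = 001001
  pos 8: 100101 XOR 110101 = 010000
  pos 9: 100000 XOR 110101 = 010101
  pos 10: 101010 XOR 110101 = 011111
Remainder = 11111 (nonzero — an error is detected).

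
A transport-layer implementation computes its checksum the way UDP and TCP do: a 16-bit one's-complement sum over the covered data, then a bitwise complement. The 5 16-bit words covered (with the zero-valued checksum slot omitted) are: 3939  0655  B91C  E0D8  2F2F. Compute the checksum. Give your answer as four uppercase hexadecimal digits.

One's-complement addition (fold any carry out of bit 15 back into bit 0):
  0x3939 + 0x0655 = 0x03F8E
  0x3F8E + 0xB91C = 0x0F8AA
  0xF8AA + 0xE0D8 = 0x1D982 → wrap carry → 0xD983
  0xD983 + 0x2F2F = 0x108B2 → wrap carry → 0x08B3
One's-complement sum = 0x08B3.
Checksum = ~0x08B3 & 0xFFFF = 0xF74C.

F74C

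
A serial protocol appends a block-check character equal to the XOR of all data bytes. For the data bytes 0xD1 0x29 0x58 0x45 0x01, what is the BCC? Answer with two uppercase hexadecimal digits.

XOR the bytes together:
  start with 0xD1
  0xD1 ⊕ 0x29 = 0xF8
  0xF8 ⊕ 0x58 = 0xA0
  0xA0 ⊕ 0x45 = 0xE5
  0xE5 ⊕ 0x01 = 0xE4

E4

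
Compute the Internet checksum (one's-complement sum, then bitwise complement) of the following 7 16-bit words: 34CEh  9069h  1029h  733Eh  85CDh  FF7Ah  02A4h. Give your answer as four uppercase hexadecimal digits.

2F74

One's-complement addition (fold any carry out of bit 15 back into bit 0):
  0x34CE + 0x9069 = 0x0C537
  0xC537 + 0x1029 = 0x0D560
  0xD560 + 0x733E = 0x1489E → wrap carry → 0x489F
  0x489F + 0x85CD = 0x0CE6C
  0xCE6C + 0xFF7A = 0x1CDE6 → wrap carry → 0xCDE7
  0xCDE7 + 0x02A4 = 0x0D08B
One's-complement sum = 0xD08B.
Checksum = ~0xD08B & 0xFFFF = 0x2F74.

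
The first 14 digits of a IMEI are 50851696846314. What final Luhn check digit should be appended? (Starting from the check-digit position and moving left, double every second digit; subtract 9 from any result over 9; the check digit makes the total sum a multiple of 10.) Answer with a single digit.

Partial digits right→left: 4 1 3 6 4 8 6 9 6 1 5 8 0 5
Double every second digit counting from the check-digit position (so the 1st, 3rd, 5th, ... of the partial from the right).
  doubled (with −9 where >9): 8 6 8 3 3 1 0 → sum 29
  kept as-is: 1 6 8 9 1 8 5 → sum 38
Total = 29 + 38 = 67.
Check digit = (10 − (67 mod 10)) mod 10 = 3.

3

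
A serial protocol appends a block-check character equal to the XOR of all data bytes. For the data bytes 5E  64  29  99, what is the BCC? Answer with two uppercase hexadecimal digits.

XOR the bytes together:
  start with 0x5E
  0x5E ⊕ 0x64 = 0x3A
  0x3A ⊕ 0x29 = 0x13
  0x13 ⊕ 0x99 = 0x8A

8A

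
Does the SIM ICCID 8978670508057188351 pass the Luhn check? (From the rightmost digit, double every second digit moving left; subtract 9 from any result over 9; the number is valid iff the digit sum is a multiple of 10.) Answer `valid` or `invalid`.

From the right, keep odd positions and double even positions (subtract 9 from any doubled value over 9):
  doubled (positions 2,4,...): 1 7 2 1 7 1 5 7 9 → sum 40
  kept (positions 1,3,...): 1 3 8 7 0 0 0 6 7 8 → sum 40
Total = 80.
80 mod 10 = 0, so the number is valid.

valid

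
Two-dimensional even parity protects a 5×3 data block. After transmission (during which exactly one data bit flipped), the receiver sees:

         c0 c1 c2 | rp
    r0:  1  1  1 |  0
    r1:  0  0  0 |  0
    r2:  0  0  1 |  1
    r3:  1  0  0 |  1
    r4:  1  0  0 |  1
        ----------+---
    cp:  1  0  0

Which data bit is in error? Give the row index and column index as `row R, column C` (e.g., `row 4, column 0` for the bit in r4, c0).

Recompute each row's even parity and compare to rp:
  r0: data parity 1, sent rp 0 → mismatch
  r1: data parity 0, sent rp 0 → ok
  r2: data parity 1, sent rp 1 → ok
  r3: data parity 1, sent rp 1 → ok
  r4: data parity 1, sent rp 1 → ok
Recompute each column's even parity and compare to cp:
  c0: data parity 1, sent cp 1 → ok
  c1: data parity 1, sent cp 0 → mismatch
  c2: data parity 0, sent cp 0 → ok
Exactly one row (r0) and one column (c1) fail → the flipped bit is at their intersection.

row 0, column 1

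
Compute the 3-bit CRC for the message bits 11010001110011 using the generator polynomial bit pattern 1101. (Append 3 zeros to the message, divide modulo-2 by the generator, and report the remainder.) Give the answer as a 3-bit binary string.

101

Append 3 zeros: 11010001110011000. Divide by 1101 (XOR where the leading bit is 1):
  pos 0: 1101 XOR 1101 = 0000
  pos 7: 1110 XOR 1101 = 0011
  pos 9: 1101 XOR 1101 = 0000
  pos 13: 1000 XOR 1101 = 0101
Remainder (last 3 bits) = 101. This is the CRC / FCS.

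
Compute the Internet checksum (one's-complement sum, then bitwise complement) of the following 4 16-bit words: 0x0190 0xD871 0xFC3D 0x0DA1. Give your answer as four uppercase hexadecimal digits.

One's-complement addition (fold any carry out of bit 15 back into bit 0):
  0x0190 + 0xD871 = 0x0DA01
  0xDA01 + 0xFC3D = 0x1D63E → wrap carry → 0xD63F
  0xD63F + 0x0DA1 = 0x0E3E0
One's-complement sum = 0xE3E0.
Checksum = ~0xE3E0 & 0xFFFF = 0x1C1F.

1C1F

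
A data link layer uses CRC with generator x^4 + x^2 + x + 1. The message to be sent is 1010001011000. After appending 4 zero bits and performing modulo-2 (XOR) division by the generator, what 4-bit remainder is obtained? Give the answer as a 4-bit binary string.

1110

Append 4 zeros: 10100010110000000. Divide by 10111 (XOR where the leading bit is 1):
  pos 0: 10100 XOR 10111 = 00011
  pos 3: 11010 XOR 10111 = 01101
  pos 4: 11011 XOR 10111 = 01100
  pos 5: 11001 XOR 10111 = 01110
  pos 6: 11100 XOR 10111 = 01011
  pos 7: 10110 XOR 10111 = 00001
  pos 11: 10000 XOR 10111 = 00111
Remainder (last 4 bits) = 1110. This is the CRC / FCS.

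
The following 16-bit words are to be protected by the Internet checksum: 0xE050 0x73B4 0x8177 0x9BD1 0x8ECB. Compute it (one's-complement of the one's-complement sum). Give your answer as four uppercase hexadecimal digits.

One's-complement addition (fold any carry out of bit 15 back into bit 0):
  0xE050 + 0x73B4 = 0x15404 → wrap carry → 0x5405
  0x5405 + 0x8177 = 0x0D57C
  0xD57C + 0x9BD1 = 0x1714D → wrap carry → 0x714E
  0x714E + 0x8ECB = 0x10019 → wrap carry → 0x001A
One's-complement sum = 0x001A.
Checksum = ~0x001A & 0xFFFF = 0xFFE5.

FFE5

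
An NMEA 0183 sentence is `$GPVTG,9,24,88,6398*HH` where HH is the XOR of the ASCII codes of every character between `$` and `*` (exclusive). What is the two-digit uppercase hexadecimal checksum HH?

XOR the ASCII codes of the payload characters:
  'G' = 0x47 → acc = 0x47
  'P' = 0x50 → acc = 0x17
  'V' = 0x56 → acc = 0x41
  'T' = 0x54 → acc = 0x15
  'G' = 0x47 → acc = 0x52
  ',' = 0x2C → acc = 0x7E
  '9' = 0x39 → acc = 0x47
  ',' = 0x2C → acc = 0x6B
  '2' = 0x32 → acc = 0x59
  '4' = 0x34 → acc = 0x6D
  ',' = 0x2C → acc = 0x41
  '8' = 0x38 → acc = 0x79
  '8' = 0x38 → acc = 0x41
  ',' = 0x2C → acc = 0x6D
  '6' = 0x36 → acc = 0x5B
  '3' = 0x33 → acc = 0x68
  '9' = 0x39 → acc = 0x51
  '8' = 0x38 → acc = 0x69
Checksum = 0x69.

69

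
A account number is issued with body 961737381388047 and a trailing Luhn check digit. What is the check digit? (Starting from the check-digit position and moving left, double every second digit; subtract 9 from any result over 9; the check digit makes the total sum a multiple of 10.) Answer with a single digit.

0

Partial digits right→left: 7 4 0 8 8 3 1 8 3 7 3 7 1 6 9
Double every second digit counting from the check-digit position (so the 1st, 3rd, 5th, ... of the partial from the right).
  doubled (with −9 where >9): 5 0 7 2 6 6 2 9 → sum 37
  kept as-is: 4 8 3 8 7 7 6 → sum 43
Total = 37 + 43 = 80.
Check digit = (10 − (80 mod 10)) mod 10 = 0.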